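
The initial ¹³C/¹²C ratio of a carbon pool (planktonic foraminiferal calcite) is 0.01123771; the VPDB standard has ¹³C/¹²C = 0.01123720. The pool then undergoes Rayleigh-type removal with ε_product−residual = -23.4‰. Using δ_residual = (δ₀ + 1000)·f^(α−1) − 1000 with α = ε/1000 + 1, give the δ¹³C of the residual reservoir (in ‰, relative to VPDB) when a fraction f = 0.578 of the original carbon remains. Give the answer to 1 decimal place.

13.0‰

δ₀ = (0.01123771/0.01123720 − 1)×1000 = (1.000045 − 1)×1000 = 0.045‰
α − 1 = ε/1000 = -0.0234
f^(α−1) = 0.578^(-0.0234) = 1.012910
δ_res = (0.045 + 1000) × 1.012910 − 1000 = 1012.956 − 1000 = 12.96‰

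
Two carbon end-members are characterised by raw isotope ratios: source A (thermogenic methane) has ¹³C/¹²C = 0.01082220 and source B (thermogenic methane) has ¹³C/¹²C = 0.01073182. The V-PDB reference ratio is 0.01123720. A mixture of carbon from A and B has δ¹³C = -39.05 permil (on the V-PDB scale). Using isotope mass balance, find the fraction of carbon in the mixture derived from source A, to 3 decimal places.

0.737

δ_A = (0.01082220/0.01123720 − 1)×1000 = (0.963069 − 1)×1000 = -36.931 permil
δ_B = (0.01073182/0.01123720 − 1)×1000 = (0.955026 − 1)×1000 = -44.974 permil
f_A = (δ_mix − δ_B)/(δ_A − δ_B) = (-39.05 − (-44.974))/(-36.931 − (-44.974))
f_A = 5.924 / 8.043 = 0.7365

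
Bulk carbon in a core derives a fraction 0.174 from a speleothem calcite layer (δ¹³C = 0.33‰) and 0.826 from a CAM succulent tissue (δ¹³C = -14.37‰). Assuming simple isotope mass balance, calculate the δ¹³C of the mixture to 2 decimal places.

-11.81‰

δ_mix = f_A·δ_A + f_B·δ_B
δ_mix = 0.174 × (0.33) + 0.826 × (-14.37)
δ_mix = 0.057 + -11.870 = -11.812‰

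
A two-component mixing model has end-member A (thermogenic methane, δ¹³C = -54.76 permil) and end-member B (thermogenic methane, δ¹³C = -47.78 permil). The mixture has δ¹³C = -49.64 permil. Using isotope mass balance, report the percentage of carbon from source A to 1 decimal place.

δ_mix = f_A·δ_A + (1 − f_A)·δ_B  ⇒  f_A = (δ_mix − δ_B)/(δ_A − δ_B)
f_A = (-49.64 − (-47.78)) / (-54.76 − (-47.78))
f_A = -1.86 / -6.98 = 0.2665

26.6%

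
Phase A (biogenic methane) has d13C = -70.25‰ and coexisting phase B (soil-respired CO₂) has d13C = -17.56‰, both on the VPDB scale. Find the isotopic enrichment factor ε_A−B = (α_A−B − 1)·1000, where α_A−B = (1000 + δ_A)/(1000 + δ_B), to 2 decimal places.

-53.63‰

α_A−B = (1000 + -70.25) / (1000 + -17.56) = 929.75 / 982.44 = 0.946368
ε_A−B = (0.946368 − 1) × 1000 = -53.632‰
(The approximation ε ≈ δ_A − δ_B would give -52.69‰.)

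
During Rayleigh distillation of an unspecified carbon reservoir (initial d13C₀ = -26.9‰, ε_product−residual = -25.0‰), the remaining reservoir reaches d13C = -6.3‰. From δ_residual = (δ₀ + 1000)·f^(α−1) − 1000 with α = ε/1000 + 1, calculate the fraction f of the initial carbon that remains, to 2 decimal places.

0.43

α − 1 = ε/1000 = -0.0250
(δ_res + 1000)/(δ₀ + 1000) = (-6.3 + 1000)/(-26.9 + 1000) = 993.7/973.1 = 1.021169
f = 1.021169^(1/-0.0250) = exp(ln(1.021169)/-0.0250) = exp(0.02095/-0.0250)
f = exp(-0.8379) = 0.4326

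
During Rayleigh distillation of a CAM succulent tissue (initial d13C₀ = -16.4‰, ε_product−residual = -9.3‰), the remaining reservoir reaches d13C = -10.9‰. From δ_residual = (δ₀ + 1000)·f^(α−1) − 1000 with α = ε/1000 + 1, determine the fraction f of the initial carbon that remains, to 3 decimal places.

0.549

α − 1 = ε/1000 = -0.0093
(δ_res + 1000)/(δ₀ + 1000) = (-10.9 + 1000)/(-16.4 + 1000) = 989.1/983.6 = 1.005592
f = 1.005592^(1/-0.0093) = exp(ln(1.005592)/-0.0093) = exp(0.00558/-0.0093)
f = exp(-0.5996) = 0.5490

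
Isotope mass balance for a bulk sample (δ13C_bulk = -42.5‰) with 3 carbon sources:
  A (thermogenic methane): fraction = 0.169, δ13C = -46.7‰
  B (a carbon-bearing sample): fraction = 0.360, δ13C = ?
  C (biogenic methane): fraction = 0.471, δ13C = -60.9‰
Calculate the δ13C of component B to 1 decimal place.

-16.5‰

Isotope mass balance: δ_bulk = Σ fᵢ·δᵢ.
-42.5 = 0.169×(-46.7) + 0.360×δ_B + 0.471×(-60.9)
0.360·δ_B = -42.5 − (-36.576) = -5.924
δ_B = -5.924 / 0.360 = -16.46‰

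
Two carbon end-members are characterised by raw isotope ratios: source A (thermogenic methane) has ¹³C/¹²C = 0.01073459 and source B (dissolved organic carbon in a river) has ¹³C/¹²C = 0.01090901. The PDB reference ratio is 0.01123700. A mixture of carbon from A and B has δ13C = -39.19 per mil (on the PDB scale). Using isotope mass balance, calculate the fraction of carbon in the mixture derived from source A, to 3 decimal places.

δ_A = (0.01073459/0.01123700 − 1)×1000 = (0.955290 − 1)×1000 = -44.710 per mil
δ_B = (0.01090901/0.01123700 − 1)×1000 = (0.970812 − 1)×1000 = -29.188 per mil
f_A = (δ_mix − δ_B)/(δ_A − δ_B) = (-39.19 − (-29.188))/(-44.710 − (-29.188))
f_A = -10.002 / -15.522 = 0.6444

0.644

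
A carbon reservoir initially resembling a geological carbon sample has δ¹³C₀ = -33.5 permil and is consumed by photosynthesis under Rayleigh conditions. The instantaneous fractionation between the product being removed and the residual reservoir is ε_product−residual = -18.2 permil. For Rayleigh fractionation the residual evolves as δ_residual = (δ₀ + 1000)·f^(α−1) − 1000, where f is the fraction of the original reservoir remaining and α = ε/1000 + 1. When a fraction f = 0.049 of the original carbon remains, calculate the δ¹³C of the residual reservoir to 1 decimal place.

21.0 permil

Rayleigh residual: δ_res = (δ₀ + 1000)·f^(α−1) − 1000
α = ε/1000 + 1 = 0.98180, so α − 1 = -0.01820
f^(α−1) = 0.049^(-0.01820) = 1.056424
δ_res = (-33.5 + 1000) × 1.056424 − 1000 = 1021.034 − 1000 = 21.03 permil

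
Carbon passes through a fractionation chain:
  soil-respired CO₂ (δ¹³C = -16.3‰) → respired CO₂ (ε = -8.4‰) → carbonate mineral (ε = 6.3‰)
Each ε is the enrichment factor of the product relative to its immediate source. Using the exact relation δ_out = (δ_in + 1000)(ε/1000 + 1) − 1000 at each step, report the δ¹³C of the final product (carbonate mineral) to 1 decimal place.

-18.4‰

step 1: δ = (-16.30 + 1000)·(-8.4/1000 + 1) − 1000 = -24.56‰
step 2: δ = (-24.56 + 1000)·(6.3/1000 + 1) − 1000 = -18.42‰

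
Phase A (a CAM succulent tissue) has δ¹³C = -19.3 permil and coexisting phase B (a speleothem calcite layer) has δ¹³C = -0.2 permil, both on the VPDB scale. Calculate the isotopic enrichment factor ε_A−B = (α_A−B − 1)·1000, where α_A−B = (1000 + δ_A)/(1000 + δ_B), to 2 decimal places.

-19.10 permil

α_A−B = (1000 + -19.3) / (1000 + -0.2) = 980.7 / 999.8 = 0.980896
ε_A−B = (0.980896 − 1) × 1000 = -19.104 permil
(The approximation ε ≈ δ_A − δ_B would give -19.1 permil.)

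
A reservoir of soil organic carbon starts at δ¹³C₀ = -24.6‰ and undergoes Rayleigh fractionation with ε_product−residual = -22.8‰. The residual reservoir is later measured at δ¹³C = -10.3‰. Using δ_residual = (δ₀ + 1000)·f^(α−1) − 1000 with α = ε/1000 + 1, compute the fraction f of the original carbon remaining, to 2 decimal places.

α − 1 = ε/1000 = -0.0228
(δ_res + 1000)/(δ₀ + 1000) = (-10.3 + 1000)/(-24.6 + 1000) = 989.7/975.4 = 1.014661
f = 1.014661^(1/-0.0228) = exp(ln(1.014661)/-0.0228) = exp(0.01455/-0.0228)
f = exp(-0.6383) = 0.5282

0.53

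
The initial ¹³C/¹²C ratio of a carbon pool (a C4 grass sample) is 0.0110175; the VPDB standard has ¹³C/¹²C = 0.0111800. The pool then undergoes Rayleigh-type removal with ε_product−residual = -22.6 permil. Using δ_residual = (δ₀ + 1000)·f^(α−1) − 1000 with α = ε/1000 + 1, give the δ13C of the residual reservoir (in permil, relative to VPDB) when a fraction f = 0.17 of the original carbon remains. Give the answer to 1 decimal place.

δ₀ = (0.0110175/0.0111800 − 1)×1000 = (0.985465 − 1)×1000 = -14.535 permil
α − 1 = ε/1000 = -0.0226
f^(α−1) = 0.17^(-0.0226) = 1.040859
δ_res = (-14.535 + 1000) × 1.040859 − 1000 = 1025.730 − 1000 = 25.73 permil

25.7 permil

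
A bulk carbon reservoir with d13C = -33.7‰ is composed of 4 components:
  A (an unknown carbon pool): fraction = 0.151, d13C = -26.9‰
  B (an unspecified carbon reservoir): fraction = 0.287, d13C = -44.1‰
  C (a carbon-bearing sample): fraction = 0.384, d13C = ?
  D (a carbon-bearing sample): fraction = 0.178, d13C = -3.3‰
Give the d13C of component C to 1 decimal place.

-42.7‰

Isotope mass balance: δ_bulk = Σ fᵢ·δᵢ.
-33.7 = 0.151×(-26.9) + 0.287×(-44.1) + 0.384×δ_C + 0.178×(-3.3)
0.384·δ_C = -33.7 − (-17.306) = -16.394
δ_C = -16.394 / 0.384 = -42.69‰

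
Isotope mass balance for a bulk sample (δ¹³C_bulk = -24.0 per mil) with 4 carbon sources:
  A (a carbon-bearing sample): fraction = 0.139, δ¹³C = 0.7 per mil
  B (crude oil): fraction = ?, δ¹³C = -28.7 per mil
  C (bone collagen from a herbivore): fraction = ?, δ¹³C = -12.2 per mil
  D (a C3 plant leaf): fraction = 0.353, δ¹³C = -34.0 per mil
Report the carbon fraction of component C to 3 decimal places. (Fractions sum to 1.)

0.151

Let f_C and f_B be the unknown fractions; fractions sum to 1 so f_C + f_B = 0.508.
Mass balance: Σ fᵢ·δᵢ = δ_bulk ⇒ f_C·(-12.2) + f_B·(-28.7) = -24.0 − (-11.905) = -12.095
Substitute f_B = 0.508 − f_C:
f_C·(-12.2 − -28.7) = -12.095 − 0.508×(-28.7) = 2.484
f_C = 2.484 / 16.5 = 0.1506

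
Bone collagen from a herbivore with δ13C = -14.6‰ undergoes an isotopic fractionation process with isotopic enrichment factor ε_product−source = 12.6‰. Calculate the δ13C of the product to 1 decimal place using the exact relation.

To first order, δ_product ≈ δ_source + ε = -2.0‰.
Exactly, δ_product = (δ_source + 1000)·(ε/1000 + 1) − 1000.
δ_product = (-14.6 + 1000) × (12.6/1000 + 1) − 1000
δ_product = -2.18‰

-2.2‰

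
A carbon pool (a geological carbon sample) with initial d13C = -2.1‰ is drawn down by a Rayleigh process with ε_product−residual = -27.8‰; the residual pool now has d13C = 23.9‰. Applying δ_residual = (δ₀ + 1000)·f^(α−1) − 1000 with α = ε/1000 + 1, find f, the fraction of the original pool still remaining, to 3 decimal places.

0.396

α − 1 = ε/1000 = -0.0278
(δ_res + 1000)/(δ₀ + 1000) = (23.9 + 1000)/(-2.1 + 1000) = 1023.9/997.9 = 1.026055
f = 1.026055^(1/-0.0278) = exp(ln(1.026055)/-0.0278) = exp(0.02572/-0.0278)
f = exp(-0.9252) = 0.3964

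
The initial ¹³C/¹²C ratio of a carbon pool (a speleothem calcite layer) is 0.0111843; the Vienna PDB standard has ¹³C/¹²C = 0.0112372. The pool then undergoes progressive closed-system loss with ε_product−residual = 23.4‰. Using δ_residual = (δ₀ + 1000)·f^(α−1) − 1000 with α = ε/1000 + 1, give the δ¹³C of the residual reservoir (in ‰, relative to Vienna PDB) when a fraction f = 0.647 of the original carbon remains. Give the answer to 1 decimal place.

-14.8‰

δ₀ = (0.0111843/0.0112372 − 1)×1000 = (0.995292 − 1)×1000 = -4.708‰
α − 1 = ε/1000 = 0.0234
f^(α−1) = 0.647^(0.0234) = 0.989863
δ_res = (-4.708 + 1000) × 0.989863 − 1000 = 985.203 − 1000 = -14.80‰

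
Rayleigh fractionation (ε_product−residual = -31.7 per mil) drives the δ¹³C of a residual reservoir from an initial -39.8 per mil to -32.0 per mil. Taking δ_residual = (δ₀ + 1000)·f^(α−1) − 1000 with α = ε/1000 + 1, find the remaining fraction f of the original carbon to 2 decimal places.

0.77

α − 1 = ε/1000 = -0.0317
(δ_res + 1000)/(δ₀ + 1000) = (-32.0 + 1000)/(-39.8 + 1000) = 968.0/960.2 = 1.008123
f = 1.008123^(1/-0.0317) = exp(ln(1.008123)/-0.0317) = exp(0.00809/-0.0317)
f = exp(-0.2552) = 0.7747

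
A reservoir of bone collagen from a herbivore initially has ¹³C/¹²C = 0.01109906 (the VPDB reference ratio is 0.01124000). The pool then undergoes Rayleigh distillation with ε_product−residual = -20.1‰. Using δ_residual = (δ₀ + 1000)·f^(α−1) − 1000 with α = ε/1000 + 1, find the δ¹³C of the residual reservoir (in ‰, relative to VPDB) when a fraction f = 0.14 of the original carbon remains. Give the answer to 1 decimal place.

27.3‰

δ₀ = (0.01109906/0.01124000 − 1)×1000 = (0.987461 − 1)×1000 = -12.539‰
α − 1 = ε/1000 = -0.0201
f^(α−1) = 0.14^(-0.0201) = 1.040310
δ_res = (-12.539 + 1000) × 1.040310 − 1000 = 1027.266 − 1000 = 27.27‰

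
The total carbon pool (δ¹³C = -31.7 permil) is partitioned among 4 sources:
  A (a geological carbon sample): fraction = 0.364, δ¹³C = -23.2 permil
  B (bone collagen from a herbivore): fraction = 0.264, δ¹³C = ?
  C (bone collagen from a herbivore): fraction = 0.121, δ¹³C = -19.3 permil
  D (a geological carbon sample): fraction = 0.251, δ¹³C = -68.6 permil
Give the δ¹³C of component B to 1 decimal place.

-14.0 permil

Isotope mass balance: δ_bulk = Σ fᵢ·δᵢ.
-31.7 = 0.364×(-23.2) + 0.264×δ_B + 0.121×(-19.3) + 0.251×(-68.6)
0.264·δ_B = -31.7 − (-27.999) = -3.701
δ_B = -3.701 / 0.264 = -14.02 permil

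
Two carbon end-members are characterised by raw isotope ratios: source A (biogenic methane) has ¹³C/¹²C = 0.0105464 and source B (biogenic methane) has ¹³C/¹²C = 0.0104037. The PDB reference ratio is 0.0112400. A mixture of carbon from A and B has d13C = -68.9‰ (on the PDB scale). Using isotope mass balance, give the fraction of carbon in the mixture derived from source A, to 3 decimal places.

δ_A = (0.0105464/0.0112400 − 1)×1000 = (0.938292 − 1)×1000 = -61.708‰
δ_B = (0.0104037/0.0112400 − 1)×1000 = (0.925596 − 1)×1000 = -74.404‰
f_A = (δ_mix − δ_B)/(δ_A − δ_B) = (-68.9 − (-74.404))/(-61.708 − (-74.404))
f_A = 5.504 / 12.696 = 0.4335

0.434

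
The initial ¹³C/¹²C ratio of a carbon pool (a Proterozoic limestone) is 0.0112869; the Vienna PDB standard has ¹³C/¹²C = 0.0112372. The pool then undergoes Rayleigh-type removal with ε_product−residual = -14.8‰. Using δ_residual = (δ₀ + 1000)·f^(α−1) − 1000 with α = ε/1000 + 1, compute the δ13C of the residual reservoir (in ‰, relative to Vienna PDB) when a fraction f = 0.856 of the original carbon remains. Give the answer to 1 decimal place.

6.7‰

δ₀ = (0.0112869/0.0112372 − 1)×1000 = (1.004423 − 1)×1000 = 4.423‰
α − 1 = ε/1000 = -0.0148
f^(α−1) = 0.856^(-0.0148) = 1.002304
δ_res = (4.423 + 1000) × 1.002304 − 1000 = 1006.737 − 1000 = 6.74‰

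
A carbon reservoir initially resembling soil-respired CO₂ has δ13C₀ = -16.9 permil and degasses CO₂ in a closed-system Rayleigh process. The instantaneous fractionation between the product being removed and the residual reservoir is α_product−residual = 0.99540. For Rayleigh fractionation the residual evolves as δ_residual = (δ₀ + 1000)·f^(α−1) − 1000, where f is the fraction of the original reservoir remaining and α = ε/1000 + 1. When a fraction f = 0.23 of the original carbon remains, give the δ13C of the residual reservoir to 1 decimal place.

-10.2 permil

Rayleigh residual: δ_res = (δ₀ + 1000)·f^(α−1) − 1000
α − 1 = -0.00460
f^(α−1) = 0.23^(-0.00460) = 1.006783
δ_res = (-16.9 + 1000) × 1.006783 − 1000 = 989.769 − 1000 = -10.23 permil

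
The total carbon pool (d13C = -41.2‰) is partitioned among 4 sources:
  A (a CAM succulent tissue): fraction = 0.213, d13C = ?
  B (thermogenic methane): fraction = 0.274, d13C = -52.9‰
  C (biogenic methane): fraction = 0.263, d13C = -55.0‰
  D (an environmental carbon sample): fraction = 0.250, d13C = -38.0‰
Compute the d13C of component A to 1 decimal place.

Isotope mass balance: δ_bulk = Σ fᵢ·δᵢ.
-41.2 = 0.213×δ_A + 0.274×(-52.9) + 0.263×(-55.0) + 0.250×(-38.0)
0.213·δ_A = -41.2 − (-38.460) = -2.740
δ_A = -2.740 / 0.213 = -12.87‰

-12.9‰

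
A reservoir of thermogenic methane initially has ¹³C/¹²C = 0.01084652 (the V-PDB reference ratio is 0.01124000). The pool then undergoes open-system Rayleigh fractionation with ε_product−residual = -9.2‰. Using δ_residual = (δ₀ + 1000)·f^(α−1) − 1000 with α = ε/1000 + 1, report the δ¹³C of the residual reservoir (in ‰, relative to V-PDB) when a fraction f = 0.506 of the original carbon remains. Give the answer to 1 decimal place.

δ₀ = (0.01084652/0.01124000 − 1)×1000 = (0.964993 − 1)×1000 = -35.007‰
α − 1 = ε/1000 = -0.0092
f^(α−1) = 0.506^(-0.0092) = 1.006287
δ_res = (-35.007 + 1000) × 1.006287 − 1000 = 971.060 − 1000 = -28.94‰

-28.9‰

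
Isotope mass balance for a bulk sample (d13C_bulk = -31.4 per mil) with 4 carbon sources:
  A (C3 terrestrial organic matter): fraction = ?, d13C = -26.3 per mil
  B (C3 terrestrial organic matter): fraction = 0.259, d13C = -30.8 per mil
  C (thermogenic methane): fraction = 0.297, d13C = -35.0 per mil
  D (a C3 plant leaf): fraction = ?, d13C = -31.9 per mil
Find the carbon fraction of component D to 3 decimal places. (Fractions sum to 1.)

Let f_D and f_A be the unknown fractions; fractions sum to 1 so f_D + f_A = 0.444.
Mass balance: Σ fᵢ·δᵢ = δ_bulk ⇒ f_D·(-31.9) + f_A·(-26.3) = -31.4 − (-18.372) = -13.028
Substitute f_A = 0.444 − f_D:
f_D·(-31.9 − -26.3) = -13.028 − 0.444×(-26.3) = -1.351
f_D = -1.351 / -5.6 = 0.2412

0.241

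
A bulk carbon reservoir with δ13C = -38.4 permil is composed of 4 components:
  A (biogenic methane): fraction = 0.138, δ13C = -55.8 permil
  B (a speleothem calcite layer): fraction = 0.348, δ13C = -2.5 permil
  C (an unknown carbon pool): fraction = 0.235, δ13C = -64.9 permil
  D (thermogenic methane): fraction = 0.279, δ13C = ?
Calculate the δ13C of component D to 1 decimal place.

Isotope mass balance: δ_bulk = Σ fᵢ·δᵢ.
-38.4 = 0.138×(-55.8) + 0.348×(-2.5) + 0.235×(-64.9) + 0.279×δ_D
0.279·δ_D = -38.4 − (-23.822) = -14.578
δ_D = -14.578 / 0.279 = -52.25 permil

-52.3 permil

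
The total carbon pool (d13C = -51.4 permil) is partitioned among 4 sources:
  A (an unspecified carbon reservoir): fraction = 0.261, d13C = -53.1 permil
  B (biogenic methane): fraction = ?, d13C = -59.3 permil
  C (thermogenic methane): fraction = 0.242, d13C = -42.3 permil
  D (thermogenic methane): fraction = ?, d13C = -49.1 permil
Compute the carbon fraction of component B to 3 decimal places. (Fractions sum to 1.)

0.284

Let f_B and f_D be the unknown fractions; fractions sum to 1 so f_B + f_D = 0.497.
Mass balance: Σ fᵢ·δᵢ = δ_bulk ⇒ f_B·(-59.3) + f_D·(-49.1) = -51.4 − (-24.096) = -27.304
Substitute f_D = 0.497 − f_B:
f_B·(-59.3 − -49.1) = -27.304 − 0.497×(-49.1) = -2.902
f_B = -2.902 / -10.2 = 0.2845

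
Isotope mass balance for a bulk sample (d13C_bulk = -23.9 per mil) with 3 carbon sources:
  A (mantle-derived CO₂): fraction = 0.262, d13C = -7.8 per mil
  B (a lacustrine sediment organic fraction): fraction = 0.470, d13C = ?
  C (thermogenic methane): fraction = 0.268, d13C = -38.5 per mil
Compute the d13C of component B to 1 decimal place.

Isotope mass balance: δ_bulk = Σ fᵢ·δᵢ.
-23.9 = 0.262×(-7.8) + 0.470×δ_B + 0.268×(-38.5)
0.470·δ_B = -23.9 − (-12.362) = -11.538
δ_B = -11.538 / 0.470 = -24.55 per mil

-24.5 per mil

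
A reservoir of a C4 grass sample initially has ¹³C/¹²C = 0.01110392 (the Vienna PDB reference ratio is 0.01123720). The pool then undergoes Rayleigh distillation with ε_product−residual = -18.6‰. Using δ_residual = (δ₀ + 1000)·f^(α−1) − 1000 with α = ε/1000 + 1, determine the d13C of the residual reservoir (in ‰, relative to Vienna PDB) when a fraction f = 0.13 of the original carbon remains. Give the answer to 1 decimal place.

δ₀ = (0.01110392/0.01123720 − 1)×1000 = (0.988139 − 1)×1000 = -11.861‰
α − 1 = ε/1000 = -0.0186
f^(α−1) = 0.13^(-0.0186) = 1.038677
δ_res = (-11.861 + 1000) × 1.038677 − 1000 = 1026.358 − 1000 = 26.36‰

26.4‰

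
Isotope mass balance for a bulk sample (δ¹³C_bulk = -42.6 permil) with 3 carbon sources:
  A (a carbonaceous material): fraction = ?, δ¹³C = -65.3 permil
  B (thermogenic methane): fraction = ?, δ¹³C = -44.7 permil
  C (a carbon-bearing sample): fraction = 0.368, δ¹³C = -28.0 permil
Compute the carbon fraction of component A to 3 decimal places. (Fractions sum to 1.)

0.196

Let f_A and f_B be the unknown fractions; fractions sum to 1 so f_A + f_B = 0.632.
Mass balance: Σ fᵢ·δᵢ = δ_bulk ⇒ f_A·(-65.3) + f_B·(-44.7) = -42.6 − (-10.304) = -32.296
Substitute f_B = 0.632 − f_A:
f_A·(-65.3 − -44.7) = -32.296 − 0.632×(-44.7) = -4.046
f_A = -4.046 / -20.6 = 0.1964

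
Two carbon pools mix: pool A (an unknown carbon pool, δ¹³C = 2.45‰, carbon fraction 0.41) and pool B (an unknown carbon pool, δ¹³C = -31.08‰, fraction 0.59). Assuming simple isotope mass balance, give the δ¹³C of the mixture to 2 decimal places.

δ_mix = f_A·δ_A + f_B·δ_B
δ_mix = 0.41 × (2.45) + 0.59 × (-31.08)
δ_mix = 1.004 + -18.337 = -17.333‰

-17.33‰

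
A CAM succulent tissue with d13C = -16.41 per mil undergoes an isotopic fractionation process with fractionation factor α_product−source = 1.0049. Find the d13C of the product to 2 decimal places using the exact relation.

-11.59 per mil

δ_product = (δ_source + 1000)·α − 1000
δ_product = (-16.41 + 1000) × 1.0049 − 1000
δ_product = 988.410 − 1000 = -11.590 per mil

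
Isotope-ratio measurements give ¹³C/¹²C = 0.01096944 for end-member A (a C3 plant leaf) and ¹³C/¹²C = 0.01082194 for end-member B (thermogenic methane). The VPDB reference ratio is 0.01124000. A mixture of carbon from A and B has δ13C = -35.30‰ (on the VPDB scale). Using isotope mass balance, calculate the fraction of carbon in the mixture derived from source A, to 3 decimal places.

0.144

δ_A = (0.01096944/0.01124000 − 1)×1000 = (0.975929 − 1)×1000 = -24.071‰
δ_B = (0.01082194/0.01124000 − 1)×1000 = (0.962806 − 1)×1000 = -37.194‰
f_A = (δ_mix − δ_B)/(δ_A − δ_B) = (-35.30 − (-37.194))/(-24.071 − (-37.194))
f_A = 1.894 / 13.123 = 0.1443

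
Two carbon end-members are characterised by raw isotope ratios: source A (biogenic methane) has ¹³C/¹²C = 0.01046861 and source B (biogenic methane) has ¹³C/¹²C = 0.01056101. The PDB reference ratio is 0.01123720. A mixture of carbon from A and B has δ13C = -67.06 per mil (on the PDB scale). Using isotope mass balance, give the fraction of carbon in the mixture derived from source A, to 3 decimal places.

δ_A = (0.01046861/0.01123720 − 1)×1000 = (0.931603 − 1)×1000 = -68.397 per mil
δ_B = (0.01056101/0.01123720 − 1)×1000 = (0.939826 − 1)×1000 = -60.174 per mil
f_A = (δ_mix − δ_B)/(δ_A − δ_B) = (-67.06 − (-60.174))/(-68.397 − (-60.174))
f_A = -6.886 / -8.223 = 0.8374

0.837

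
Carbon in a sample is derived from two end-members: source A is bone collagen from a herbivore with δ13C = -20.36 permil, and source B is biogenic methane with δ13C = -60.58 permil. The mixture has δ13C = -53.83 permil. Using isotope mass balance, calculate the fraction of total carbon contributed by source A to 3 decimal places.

δ_mix = f_A·δ_A + (1 − f_A)·δ_B  ⇒  f_A = (δ_mix − δ_B)/(δ_A − δ_B)
f_A = (-53.83 − (-60.58)) / (-20.36 − (-60.58))
f_A = 6.75 / 40.22 = 0.1678

0.168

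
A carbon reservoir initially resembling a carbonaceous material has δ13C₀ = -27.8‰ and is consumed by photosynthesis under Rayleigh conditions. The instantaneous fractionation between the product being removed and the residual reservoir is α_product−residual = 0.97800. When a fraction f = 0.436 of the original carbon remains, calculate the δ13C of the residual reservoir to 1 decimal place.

-9.9‰

Rayleigh residual: δ_res = (δ₀ + 1000)·f^(α−1) − 1000
α − 1 = -0.02200
f^(α−1) = 0.436^(-0.02200) = 1.018430
δ_res = (-27.8 + 1000) × 1.018430 − 1000 = 990.118 − 1000 = -9.88‰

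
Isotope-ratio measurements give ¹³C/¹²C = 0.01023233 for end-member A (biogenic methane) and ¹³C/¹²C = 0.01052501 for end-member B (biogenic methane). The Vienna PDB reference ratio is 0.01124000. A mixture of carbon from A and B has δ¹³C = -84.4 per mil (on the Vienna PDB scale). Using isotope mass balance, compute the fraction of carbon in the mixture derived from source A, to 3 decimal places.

0.798

δ_A = (0.01023233/0.01124000 − 1)×1000 = (0.910350 − 1)×1000 = -89.650 per mil
δ_B = (0.01052501/0.01124000 − 1)×1000 = (0.936389 − 1)×1000 = -63.611 per mil
f_A = (δ_mix − δ_B)/(δ_A − δ_B) = (-84.4 − (-63.611))/(-89.650 − (-63.611))
f_A = -20.789 / -26.039 = 0.7984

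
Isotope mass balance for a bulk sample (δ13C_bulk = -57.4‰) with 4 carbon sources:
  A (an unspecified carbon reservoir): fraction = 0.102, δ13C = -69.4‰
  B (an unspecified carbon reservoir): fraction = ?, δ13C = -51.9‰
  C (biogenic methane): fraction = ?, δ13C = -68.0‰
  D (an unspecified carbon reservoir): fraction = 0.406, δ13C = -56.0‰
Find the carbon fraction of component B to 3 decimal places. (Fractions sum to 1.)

0.365

Let f_B and f_C be the unknown fractions; fractions sum to 1 so f_B + f_C = 0.492.
Mass balance: Σ fᵢ·δᵢ = δ_bulk ⇒ f_B·(-51.9) + f_C·(-68.0) = -57.4 − (-29.815) = -27.585
Substitute f_C = 0.492 − f_B:
f_B·(-51.9 − -68.0) = -27.585 − 0.492×(-68.0) = 5.871
f_B = 5.871 / 16.1 = 0.3646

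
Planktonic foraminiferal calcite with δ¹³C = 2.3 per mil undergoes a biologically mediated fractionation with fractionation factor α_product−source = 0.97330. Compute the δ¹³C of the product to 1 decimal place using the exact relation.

δ_product = (δ_source + 1000)·α − 1000
δ_product = (2.3 + 1000) × 0.97330 − 1000
δ_product = 975.539 − 1000 = -24.46 per mil

-24.5 per mil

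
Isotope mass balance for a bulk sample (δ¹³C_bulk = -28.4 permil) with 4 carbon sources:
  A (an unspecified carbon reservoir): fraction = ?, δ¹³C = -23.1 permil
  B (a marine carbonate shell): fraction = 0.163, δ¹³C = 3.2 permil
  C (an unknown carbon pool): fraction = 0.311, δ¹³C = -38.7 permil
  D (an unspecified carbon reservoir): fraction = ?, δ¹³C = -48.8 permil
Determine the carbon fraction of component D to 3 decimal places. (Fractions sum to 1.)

0.184

Let f_D and f_A be the unknown fractions; fractions sum to 1 so f_D + f_A = 0.526.
Mass balance: Σ fᵢ·δᵢ = δ_bulk ⇒ f_D·(-48.8) + f_A·(-23.1) = -28.4 − (-11.514) = -16.886
Substitute f_A = 0.526 − f_D:
f_D·(-48.8 − -23.1) = -16.886 − 0.526×(-23.1) = -4.735
f_D = -4.735 / -25.7 = 0.1843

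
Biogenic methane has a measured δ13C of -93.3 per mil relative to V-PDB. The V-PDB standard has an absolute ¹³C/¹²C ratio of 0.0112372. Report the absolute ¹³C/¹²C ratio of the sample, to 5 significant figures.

R_sample = R_standard × (δ13C/1000 + 1)
R_sample = 0.0112372 × (-93.3/1000 + 1) = 0.0112372 × 0.906700
R_sample = 0.0101888

0.010189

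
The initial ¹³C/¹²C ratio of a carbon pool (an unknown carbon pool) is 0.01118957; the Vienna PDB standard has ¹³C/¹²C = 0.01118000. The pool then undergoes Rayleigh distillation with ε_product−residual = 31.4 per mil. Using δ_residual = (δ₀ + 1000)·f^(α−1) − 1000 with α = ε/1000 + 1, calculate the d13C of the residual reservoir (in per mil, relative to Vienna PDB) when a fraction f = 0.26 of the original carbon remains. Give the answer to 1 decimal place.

δ₀ = (0.01118957/0.01118000 − 1)×1000 = (1.000856 − 1)×1000 = 0.856 per mil
α − 1 = ε/1000 = 0.0314
f^(α−1) = 0.26^(0.0314) = 0.958584
δ_res = (0.856 + 1000) × 0.958584 − 1000 = 959.405 − 1000 = -40.60 per mil

-40.6 per mil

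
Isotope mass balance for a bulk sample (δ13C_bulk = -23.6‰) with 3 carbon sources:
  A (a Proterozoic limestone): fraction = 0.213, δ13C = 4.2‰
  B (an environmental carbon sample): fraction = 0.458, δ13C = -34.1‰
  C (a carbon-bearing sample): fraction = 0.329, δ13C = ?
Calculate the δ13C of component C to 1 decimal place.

-27.0‰

Isotope mass balance: δ_bulk = Σ fᵢ·δᵢ.
-23.6 = 0.213×(4.2) + 0.458×(-34.1) + 0.329×δ_C
0.329·δ_C = -23.6 − (-14.723) = -8.877
δ_C = -8.877 / 0.329 = -26.98‰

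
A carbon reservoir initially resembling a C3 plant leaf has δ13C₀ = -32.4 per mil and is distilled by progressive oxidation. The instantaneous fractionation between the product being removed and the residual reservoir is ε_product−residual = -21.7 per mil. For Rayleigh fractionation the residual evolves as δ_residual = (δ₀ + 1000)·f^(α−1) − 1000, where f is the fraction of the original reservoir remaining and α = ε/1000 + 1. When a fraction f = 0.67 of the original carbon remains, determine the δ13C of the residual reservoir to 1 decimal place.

-24.0 per mil

Rayleigh residual: δ_res = (δ₀ + 1000)·f^(α−1) − 1000
α = ε/1000 + 1 = 0.97830, so α − 1 = -0.02170
f^(α−1) = 0.67^(-0.02170) = 1.008728
δ_res = (-32.4 + 1000) × 1.008728 − 1000 = 976.045 − 1000 = -23.95 per mil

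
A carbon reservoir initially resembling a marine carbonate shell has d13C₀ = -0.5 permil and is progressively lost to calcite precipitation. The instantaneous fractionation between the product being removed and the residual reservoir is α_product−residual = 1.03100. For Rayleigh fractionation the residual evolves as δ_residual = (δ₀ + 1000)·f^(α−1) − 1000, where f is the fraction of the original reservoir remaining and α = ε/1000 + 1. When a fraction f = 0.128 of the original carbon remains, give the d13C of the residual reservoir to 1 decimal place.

-62.2 permil

Rayleigh residual: δ_res = (δ₀ + 1000)·f^(α−1) − 1000
α − 1 = 0.03100
f^(α−1) = 0.128^(0.03100) = 0.938261
δ_res = (-0.5 + 1000) × 0.938261 − 1000 = 937.792 − 1000 = -62.21 permil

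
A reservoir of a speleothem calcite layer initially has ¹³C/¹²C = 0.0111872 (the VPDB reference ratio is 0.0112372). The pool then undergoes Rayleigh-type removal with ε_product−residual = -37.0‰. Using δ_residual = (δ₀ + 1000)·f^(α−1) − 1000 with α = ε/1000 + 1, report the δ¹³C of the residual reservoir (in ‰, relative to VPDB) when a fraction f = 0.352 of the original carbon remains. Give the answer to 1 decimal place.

34.8‰

δ₀ = (0.0111872/0.0112372 − 1)×1000 = (0.995550 − 1)×1000 = -4.450‰
α − 1 = ε/1000 = -0.0370
f^(α−1) = 0.352^(-0.0370) = 1.039389
δ_res = (-4.450 + 1000) × 1.039389 − 1000 = 1034.764 − 1000 = 34.76‰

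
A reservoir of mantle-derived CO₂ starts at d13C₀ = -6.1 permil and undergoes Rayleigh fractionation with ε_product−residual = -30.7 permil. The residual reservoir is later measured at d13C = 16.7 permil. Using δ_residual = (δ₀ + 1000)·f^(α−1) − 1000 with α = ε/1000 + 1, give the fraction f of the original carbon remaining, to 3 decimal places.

0.478

α − 1 = ε/1000 = -0.0307
(δ_res + 1000)/(δ₀ + 1000) = (16.7 + 1000)/(-6.1 + 1000) = 1016.7/993.9 = 1.022940
f = 1.022940^(1/-0.0307) = exp(ln(1.022940)/-0.0307) = exp(0.02268/-0.0307)
f = exp(-0.7388) = 0.4777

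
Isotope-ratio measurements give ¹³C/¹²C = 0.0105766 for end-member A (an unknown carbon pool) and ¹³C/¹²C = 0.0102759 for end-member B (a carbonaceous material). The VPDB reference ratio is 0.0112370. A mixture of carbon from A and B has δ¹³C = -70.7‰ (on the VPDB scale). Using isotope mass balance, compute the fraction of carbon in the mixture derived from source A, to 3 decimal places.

0.554

δ_A = (0.0105766/0.0112370 − 1)×1000 = (0.941230 − 1)×1000 = -58.770‰
δ_B = (0.0102759/0.0112370 − 1)×1000 = (0.914470 − 1)×1000 = -85.530‰
f_A = (δ_mix − δ_B)/(δ_A − δ_B) = (-70.7 − (-85.530))/(-58.770 − (-85.530))
f_A = 14.830 / 26.760 = 0.5542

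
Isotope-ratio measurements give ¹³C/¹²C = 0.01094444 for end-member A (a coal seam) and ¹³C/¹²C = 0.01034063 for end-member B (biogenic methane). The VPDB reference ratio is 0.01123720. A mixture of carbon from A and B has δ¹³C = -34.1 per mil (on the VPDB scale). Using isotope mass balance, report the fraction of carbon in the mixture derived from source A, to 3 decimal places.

δ_A = (0.01094444/0.01123720 − 1)×1000 = (0.973947 − 1)×1000 = -26.053 per mil
δ_B = (0.01034063/0.01123720 − 1)×1000 = (0.920214 − 1)×1000 = -79.786 per mil
f_A = (δ_mix − δ_B)/(δ_A − δ_B) = (-34.1 − (-79.786))/(-26.053 − (-79.786))
f_A = 45.686 / 53.733 = 0.8502

0.850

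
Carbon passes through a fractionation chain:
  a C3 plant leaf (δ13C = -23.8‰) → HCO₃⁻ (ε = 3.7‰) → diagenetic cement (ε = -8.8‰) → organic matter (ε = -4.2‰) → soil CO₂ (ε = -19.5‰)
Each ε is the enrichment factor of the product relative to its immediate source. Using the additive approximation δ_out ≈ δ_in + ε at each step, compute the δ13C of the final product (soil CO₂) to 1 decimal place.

step 1: δ ≈ -23.8 + (3.7) = -20.1‰
step 2: δ ≈ -20.1 + (-8.8) = -28.9‰
step 3: δ ≈ -28.9 + (-4.2) = -33.1‰
step 4: δ ≈ -33.1 + (-19.5) = -52.6‰

-52.6‰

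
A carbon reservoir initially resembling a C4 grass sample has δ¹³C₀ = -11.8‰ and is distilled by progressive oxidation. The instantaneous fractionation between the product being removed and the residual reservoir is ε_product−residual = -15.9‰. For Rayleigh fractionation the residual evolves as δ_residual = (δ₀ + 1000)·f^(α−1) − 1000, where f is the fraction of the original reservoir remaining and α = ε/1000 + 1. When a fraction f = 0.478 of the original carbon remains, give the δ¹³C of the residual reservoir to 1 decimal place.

-0.1‰

Rayleigh residual: δ_res = (δ₀ + 1000)·f^(α−1) − 1000
α = ε/1000 + 1 = 0.98410, so α − 1 = -0.01590
f^(α−1) = 0.478^(-0.01590) = 1.011806
δ_res = (-11.8 + 1000) × 1.011806 − 1000 = 999.866 − 1000 = -0.13‰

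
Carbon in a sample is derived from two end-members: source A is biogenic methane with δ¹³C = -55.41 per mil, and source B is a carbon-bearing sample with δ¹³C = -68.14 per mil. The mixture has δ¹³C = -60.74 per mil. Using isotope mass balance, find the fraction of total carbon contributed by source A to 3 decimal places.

0.581

δ_mix = f_A·δ_A + (1 − f_A)·δ_B  ⇒  f_A = (δ_mix − δ_B)/(δ_A − δ_B)
f_A = (-60.74 − (-68.14)) / (-55.41 − (-68.14))
f_A = 7.40 / 12.73 = 0.5813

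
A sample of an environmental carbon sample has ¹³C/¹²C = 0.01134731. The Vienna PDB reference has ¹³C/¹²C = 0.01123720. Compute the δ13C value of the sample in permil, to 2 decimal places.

9.80 permil

δ13C = (R_sample / R_standard − 1) × 1000
R_sample / R_standard = 0.01134731 / 0.01123720 = 1.009799
δ13C = (1.009799 − 1) × 1000 = 9.799 permil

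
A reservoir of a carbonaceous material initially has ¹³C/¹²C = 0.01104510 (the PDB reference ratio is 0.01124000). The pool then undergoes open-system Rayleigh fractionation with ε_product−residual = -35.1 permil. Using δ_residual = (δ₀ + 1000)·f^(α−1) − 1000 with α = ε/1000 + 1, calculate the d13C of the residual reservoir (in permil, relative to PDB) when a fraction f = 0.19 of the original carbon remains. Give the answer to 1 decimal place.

δ₀ = (0.01104510/0.01124000 − 1)×1000 = (0.982660 − 1)×1000 = -17.340 permil
α − 1 = ε/1000 = -0.0351
f^(α−1) = 0.19^(-0.0351) = 1.060024
δ_res = (-17.340 + 1000) × 1.060024 − 1000 = 1041.643 − 1000 = 41.64 permil

41.6 permil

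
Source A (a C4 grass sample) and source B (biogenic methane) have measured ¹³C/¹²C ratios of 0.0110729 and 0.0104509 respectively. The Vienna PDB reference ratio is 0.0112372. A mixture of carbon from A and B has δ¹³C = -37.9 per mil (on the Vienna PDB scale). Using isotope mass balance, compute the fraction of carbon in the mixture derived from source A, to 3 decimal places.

0.579

δ_A = (0.0110729/0.0112372 − 1)×1000 = (0.985379 − 1)×1000 = -14.621 per mil
δ_B = (0.0104509/0.0112372 − 1)×1000 = (0.930027 − 1)×1000 = -69.973 per mil
f_A = (δ_mix − δ_B)/(δ_A − δ_B) = (-37.9 − (-69.973))/(-14.621 − (-69.973))
f_A = 32.073 / 55.352 = 0.5794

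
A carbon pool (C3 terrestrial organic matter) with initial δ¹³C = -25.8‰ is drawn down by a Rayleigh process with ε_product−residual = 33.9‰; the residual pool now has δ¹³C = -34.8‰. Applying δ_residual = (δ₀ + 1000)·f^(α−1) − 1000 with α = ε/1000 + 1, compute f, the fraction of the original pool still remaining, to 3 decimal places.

0.760

α − 1 = ε/1000 = 0.0339
(δ_res + 1000)/(δ₀ + 1000) = (-34.8 + 1000)/(-25.8 + 1000) = 965.2/974.2 = 0.990762
f = 0.990762^(1/0.0339) = exp(ln(0.990762)/0.0339) = exp(-0.00928/0.0339)
f = exp(-0.2738) = 0.7605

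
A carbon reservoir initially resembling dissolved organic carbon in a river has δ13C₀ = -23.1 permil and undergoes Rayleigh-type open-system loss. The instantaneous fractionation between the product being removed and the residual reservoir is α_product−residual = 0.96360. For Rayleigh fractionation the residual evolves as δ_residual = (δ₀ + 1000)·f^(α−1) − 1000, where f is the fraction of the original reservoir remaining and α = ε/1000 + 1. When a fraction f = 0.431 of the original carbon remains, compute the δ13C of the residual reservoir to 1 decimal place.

7.3 permil

Rayleigh residual: δ_res = (δ₀ + 1000)·f^(α−1) − 1000
α − 1 = -0.03640
f^(α−1) = 0.431^(-0.03640) = 1.031110
δ_res = (-23.1 + 1000) × 1.031110 − 1000 = 1007.291 − 1000 = 7.29 permil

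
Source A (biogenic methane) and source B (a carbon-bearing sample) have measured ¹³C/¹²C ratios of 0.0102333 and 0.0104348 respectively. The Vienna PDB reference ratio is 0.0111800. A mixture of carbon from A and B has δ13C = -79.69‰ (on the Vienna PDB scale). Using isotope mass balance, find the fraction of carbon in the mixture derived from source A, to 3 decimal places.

δ_A = (0.0102333/0.0111800 − 1)×1000 = (0.915322 − 1)×1000 = -84.678‰
δ_B = (0.0104348/0.0111800 − 1)×1000 = (0.933345 − 1)×1000 = -66.655‰
f_A = (δ_mix − δ_B)/(δ_A − δ_B) = (-79.69 − (-66.655))/(-84.678 − (-66.655))
f_A = -13.035 / -18.023 = 0.7232

0.723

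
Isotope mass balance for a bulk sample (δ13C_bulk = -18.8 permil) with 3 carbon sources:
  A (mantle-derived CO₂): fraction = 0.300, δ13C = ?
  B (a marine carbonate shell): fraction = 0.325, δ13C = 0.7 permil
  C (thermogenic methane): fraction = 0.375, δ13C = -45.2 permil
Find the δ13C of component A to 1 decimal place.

-6.9 permil

Isotope mass balance: δ_bulk = Σ fᵢ·δᵢ.
-18.8 = 0.300×δ_A + 0.325×(0.7) + 0.375×(-45.2)
0.300·δ_A = -18.8 − (-16.723) = -2.077
δ_A = -2.077 / 0.300 = -6.92 permil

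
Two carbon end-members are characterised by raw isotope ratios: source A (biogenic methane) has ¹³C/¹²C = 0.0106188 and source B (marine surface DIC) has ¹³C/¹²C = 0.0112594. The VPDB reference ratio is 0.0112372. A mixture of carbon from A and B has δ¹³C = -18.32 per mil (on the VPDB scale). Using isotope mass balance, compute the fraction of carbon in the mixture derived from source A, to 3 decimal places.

0.356

δ_A = (0.0106188/0.0112372 − 1)×1000 = (0.944968 − 1)×1000 = -55.032 per mil
δ_B = (0.0112594/0.0112372 − 1)×1000 = (1.001976 − 1)×1000 = 1.976 per mil
f_A = (δ_mix − δ_B)/(δ_A − δ_B) = (-18.32 − (1.976))/(-55.032 − (1.976))
f_A = -20.296 / -57.007 = 0.3560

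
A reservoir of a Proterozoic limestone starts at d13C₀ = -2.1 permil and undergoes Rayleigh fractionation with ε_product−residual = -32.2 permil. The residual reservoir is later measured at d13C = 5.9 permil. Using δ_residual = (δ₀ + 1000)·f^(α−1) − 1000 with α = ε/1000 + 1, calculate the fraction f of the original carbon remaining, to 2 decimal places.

0.78

α − 1 = ε/1000 = -0.0322
(δ_res + 1000)/(δ₀ + 1000) = (5.9 + 1000)/(-2.1 + 1000) = 1005.9/997.9 = 1.008017
f = 1.008017^(1/-0.0322) = exp(ln(1.008017)/-0.0322) = exp(0.00798/-0.0322)
f = exp(-0.2480) = 0.7804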